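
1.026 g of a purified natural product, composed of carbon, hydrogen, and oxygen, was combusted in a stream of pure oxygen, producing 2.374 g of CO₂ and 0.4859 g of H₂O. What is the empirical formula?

C8H8O3

mol C = 2.374 g CO₂ ÷ 44.009 g/mol = 0.053944 mol
mol H = 2 × 0.4859 g H₂O ÷ 18.015 g/mol = 0.053944 mol
mass O = 1.026 − (0.64792 + 0.054375) = 0.32371 g → mol O = 0.32371 ÷ 15.999 = 0.020233 mol
Divide by the smallest (0.020233 mol): C 2.666, H 2.666, O 1.000
Multiplying each by 3 gives whole numbers: C 8.00, H 8.00, O 3.00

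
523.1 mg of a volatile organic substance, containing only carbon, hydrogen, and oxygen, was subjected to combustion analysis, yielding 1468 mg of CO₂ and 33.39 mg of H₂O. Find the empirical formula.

mol C = 1.468 g CO₂ ÷ 44.009 g/mol = 0.033357 mol
mol H = 2 × 0.03339 g H₂O ÷ 18.015 g/mol = 0.0037069 mol
mass O = 0.5231 − (0.40065 + 0.0037366) = 0.11871 g → mol O = 0.11871 ÷ 15.999 = 0.0074201 mol
Divide by the smallest (0.0037069 mol): C 8.999, H 1.000, O 2.002

C9HO2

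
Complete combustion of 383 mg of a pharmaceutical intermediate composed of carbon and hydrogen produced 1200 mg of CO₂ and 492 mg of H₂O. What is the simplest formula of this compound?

CH2

mol C = 1.20 g CO₂ ÷ 44.009 g/mol = 0.02727 mol
mol H = 2 × 0.492 g H₂O ÷ 18.015 g/mol = 0.05462 mol
Divide by the smallest (0.02727 mol): C 1.000, H 2.003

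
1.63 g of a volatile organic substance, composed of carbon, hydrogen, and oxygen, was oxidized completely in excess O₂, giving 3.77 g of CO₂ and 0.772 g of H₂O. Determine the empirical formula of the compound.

C8H8O3

mol C = 3.77 g CO₂ ÷ 44.009 g/mol = 0.08566 mol
mol H = 2 × 0.772 g H₂O ÷ 18.015 g/mol = 0.08571 mol
mass O = 1.63 − (1.029 + 0.08639) = 0.5147 g → mol O = 0.5147 ÷ 15.999 = 0.03217 mol
Divide by the smallest (0.03217 mol): C 2.663, H 2.664, O 1.000
Multiplying each by 3 gives whole numbers: C 7.99, H 7.99, O 3.00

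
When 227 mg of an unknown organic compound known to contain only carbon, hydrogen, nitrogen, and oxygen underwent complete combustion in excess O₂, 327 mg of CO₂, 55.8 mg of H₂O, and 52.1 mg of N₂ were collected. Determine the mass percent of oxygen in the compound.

mol C = 0.327 g CO₂ ÷ 44.009 g/mol = 0.007430 mol
mol H = 2 × 0.0558 g H₂O ÷ 18.015 g/mol = 0.006195 mol
mol N = 2 × 0.0521 g N₂ ÷ 28.014 g/mol = 0.003720 mol
mass O = 0.227 − (0.08925 + 0.006244 + 0.05210) = 0.07941 g → mol O = 0.07941 ÷ 15.999 = 0.004963 mol
mass % O = 0.07941 g ÷ 0.227 g × 100%

35.0%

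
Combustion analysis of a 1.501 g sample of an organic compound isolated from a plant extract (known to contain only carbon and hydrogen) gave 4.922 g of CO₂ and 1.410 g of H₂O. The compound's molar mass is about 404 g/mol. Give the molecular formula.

C30H42

mol C = 4.922 g CO₂ ÷ 44.009 g/mol = 0.11184 mol
mol H = 2 × 1.410 g H₂O ÷ 18.015 g/mol = 0.15654 mol
Divide by the smallest (0.11184 mol): C 1.000, H 1.400
Multiplying each by 5 gives whole numbers: C 5.00, H 7.00
Empirical formula: C5H7
Empirical-formula mass = 67.11 g/mol; 404 ÷ 67.11 ≈ 6, so the molecular formula is C30H42.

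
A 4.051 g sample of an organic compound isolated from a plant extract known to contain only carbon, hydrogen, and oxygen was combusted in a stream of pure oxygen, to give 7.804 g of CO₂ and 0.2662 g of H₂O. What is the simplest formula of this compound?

C6HO4

mol C = 7.804 g CO₂ ÷ 44.009 g/mol = 0.17733 mol
mol H = 2 × 0.2662 g H₂O ÷ 18.015 g/mol = 0.029553 mol
mass O = 4.051 − (2.1299 + 0.029790) = 1.8913 g → mol O = 1.8913 ÷ 15.999 = 0.11822 mol
Divide by the smallest (0.029553 mol): C 6.000, H 1.000, O 4.000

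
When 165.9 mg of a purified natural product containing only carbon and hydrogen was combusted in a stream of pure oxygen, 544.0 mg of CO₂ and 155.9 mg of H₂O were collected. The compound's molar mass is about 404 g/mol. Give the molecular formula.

C30H42

mol C = 0.5440 g CO₂ ÷ 44.009 g/mol = 0.012361 mol
mol H = 2 × 0.1559 g H₂O ÷ 18.015 g/mol = 0.017308 mol
Divide by the smallest (0.012361 mol): C 1.000, H 1.400
Multiplying each by 5 gives whole numbers: C 5.00, H 7.00
Empirical formula: C5H7
Empirical-formula mass = 67.11 g/mol; 404 ÷ 67.11 ≈ 6, so the molecular formula is C30H42.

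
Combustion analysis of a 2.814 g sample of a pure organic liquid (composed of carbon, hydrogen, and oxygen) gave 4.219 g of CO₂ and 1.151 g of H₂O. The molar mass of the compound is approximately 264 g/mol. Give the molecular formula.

mol C = 4.219 g CO₂ ÷ 44.009 g/mol = 0.095867 mol
mol H = 2 × 1.151 g H₂O ÷ 18.015 g/mol = 0.12778 mol
mass O = 2.814 − (1.1515 + 0.12880) = 1.5337 g → mol O = 1.5337 ÷ 15.999 = 0.095865 mol
Divide by the smallest (0.095865 mol): C 1.000, H 1.333, O 1.000
Multiplying each by 3 gives whole numbers: C 3.00, H 4.00, O 3.00
Empirical formula: C3H4O3
Empirical-formula mass = 88.06 g/mol; 264 ÷ 88.06 ≈ 3, so the molecular formula is C9H12O9.

C9H12O9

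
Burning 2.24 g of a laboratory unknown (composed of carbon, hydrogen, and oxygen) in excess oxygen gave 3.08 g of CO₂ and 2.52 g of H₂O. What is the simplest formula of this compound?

CH4O

mol C = 3.08 g CO₂ ÷ 44.009 g/mol = 0.06999 mol
mol H = 2 × 2.52 g H₂O ÷ 18.015 g/mol = 0.2798 mol
mass O = 2.24 − (0.8406 + 0.2820) = 1.117 g → mol O = 1.117 ÷ 15.999 = 0.06984 mol
Divide by the smallest (0.06984 mol): C 1.002, H 4.006, O 1.000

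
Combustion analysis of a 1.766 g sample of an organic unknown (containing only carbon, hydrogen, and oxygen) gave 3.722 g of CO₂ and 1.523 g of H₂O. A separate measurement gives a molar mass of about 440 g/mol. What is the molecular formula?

C21H42O9

mol C = 3.722 g CO₂ ÷ 44.009 g/mol = 0.084574 mol
mol H = 2 × 1.523 g H₂O ÷ 18.015 g/mol = 0.16908 mol
mass O = 1.766 − (1.0158 + 0.17043) = 0.57975 g → mol O = 0.57975 ÷ 15.999 = 0.036237 mol
Divide by the smallest (0.036237 mol): C 2.334, H 4.666, O 1.000
Multiplying each by 3 gives whole numbers: C 7.00, H 14.00, O 3.00
Empirical formula: C7H14O3
Empirical-formula mass = 146.19 g/mol; 440 ÷ 146.19 ≈ 3, so the molecular formula is C21H42O9.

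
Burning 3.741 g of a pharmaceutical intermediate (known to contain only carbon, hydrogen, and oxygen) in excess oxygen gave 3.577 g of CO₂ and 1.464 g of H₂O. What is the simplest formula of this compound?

CH2O2

mol C = 3.577 g CO₂ ÷ 44.009 g/mol = 0.081279 mol
mol H = 2 × 1.464 g H₂O ÷ 18.015 g/mol = 0.16253 mol
mass O = 3.741 − (0.97624 + 0.16383) = 2.6009 g → mol O = 2.6009 ÷ 15.999 = 0.16257 mol
Divide by the smallest (0.081279 mol): C 1.000, H 2.000, O 2.000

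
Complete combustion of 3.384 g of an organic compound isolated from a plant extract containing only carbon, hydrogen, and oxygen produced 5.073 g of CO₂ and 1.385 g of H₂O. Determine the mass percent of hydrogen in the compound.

mol C = 5.073 g CO₂ ÷ 44.009 g/mol = 0.11527 mol
mol H = 2 × 1.385 g H₂O ÷ 18.015 g/mol = 0.15376 mol
mass O = 3.384 − (1.3845 + 0.15499) = 1.8445 g → mol O = 1.8445 ÷ 15.999 = 0.11529 mol
mass % H = 0.15499 g ÷ 3.384 g × 100%

4.58%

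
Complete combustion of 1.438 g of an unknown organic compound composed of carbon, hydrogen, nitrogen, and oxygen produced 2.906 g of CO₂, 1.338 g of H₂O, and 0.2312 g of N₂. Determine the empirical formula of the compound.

C4H9NO

mol C = 2.906 g CO₂ ÷ 44.009 g/mol = 0.066032 mol
mol H = 2 × 1.338 g H₂O ÷ 18.015 g/mol = 0.14854 mol
mol N = 2 × 0.2312 g N₂ ÷ 28.014 g/mol = 0.016506 mol
mass O = 1.438 − (0.79311 + 0.14973 + 0.23120) = 0.26396 g → mol O = 0.26396 ÷ 15.999 = 0.016498 mol
Divide by the smallest (0.016498 mol): C 4.002, H 9.003, N 1.000, O 1.000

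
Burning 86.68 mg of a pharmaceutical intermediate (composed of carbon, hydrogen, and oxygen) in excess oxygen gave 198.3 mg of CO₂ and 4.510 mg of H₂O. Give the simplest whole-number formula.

C9HO4

mol C = 0.1983 g CO₂ ÷ 44.009 g/mol = 0.0045059 mol
mol H = 2 × 0.004510 g H₂O ÷ 18.015 g/mol = 0.00050069 mol
mass O = 0.08668 − (0.054120 + 0.00050470) = 0.032055 g → mol O = 0.032055 ÷ 15.999 = 0.0020036 mol
Divide by the smallest (0.00050069 mol): C 8.999, H 1.000, O 4.002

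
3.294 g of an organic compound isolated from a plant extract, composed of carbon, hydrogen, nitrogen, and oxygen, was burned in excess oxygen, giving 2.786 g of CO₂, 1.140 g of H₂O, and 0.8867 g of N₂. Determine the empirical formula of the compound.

C2H4N2O3

mol C = 2.786 g CO₂ ÷ 44.009 g/mol = 0.063305 mol
mol H = 2 × 1.140 g H₂O ÷ 18.015 g/mol = 0.12656 mol
mol N = 2 × 0.8867 g N₂ ÷ 28.014 g/mol = 0.063304 mol
mass O = 3.294 − (0.76036 + 0.12757 + 0.88670) = 1.5194 g → mol O = 1.5194 ÷ 15.999 = 0.094966 mol
Divide by the smallest (0.063304 mol): C 1.000, H 1.999, N 1.000, O 1.500
Multiplying each by 2 gives whole numbers: C 2.00, H 4.00, N 2.00, O 3.00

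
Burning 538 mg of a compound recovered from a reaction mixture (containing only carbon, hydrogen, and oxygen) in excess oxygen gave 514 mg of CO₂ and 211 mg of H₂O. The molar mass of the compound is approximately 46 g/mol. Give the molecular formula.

mol C = 0.514 g CO₂ ÷ 44.009 g/mol = 0.01168 mol
mol H = 2 × 0.211 g H₂O ÷ 18.015 g/mol = 0.02342 mol
mass O = 0.538 − (0.1403 + 0.02361) = 0.3741 g → mol O = 0.3741 ÷ 15.999 = 0.02338 mol
Divide by the smallest (0.01168 mol): C 1.000, H 2.006, O 2.002
Empirical formula: CH2O2
Empirical-formula mass = 46.02 g/mol; 46 ÷ 46.02 ≈ 1, so the molecular formula is CH2O2.

CH2O2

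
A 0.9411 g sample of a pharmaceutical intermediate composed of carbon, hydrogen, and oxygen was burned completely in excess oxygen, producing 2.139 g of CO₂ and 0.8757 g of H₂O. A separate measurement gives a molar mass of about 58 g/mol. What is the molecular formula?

mol C = 2.139 g CO₂ ÷ 44.009 g/mol = 0.048604 mol
mol H = 2 × 0.8757 g H₂O ÷ 18.015 g/mol = 0.097219 mol
mass O = 0.9411 − (0.58378 + 0.097997) = 0.25932 g → mol O = 0.25932 ÷ 15.999 = 0.016209 mol
Divide by the smallest (0.016209 mol): C 2.999, H 5.998, O 1.000
Empirical formula: C3H6O
Empirical-formula mass = 58.08 g/mol; 58 ÷ 58.08 ≈ 1, so the molecular formula is C3H6O.

C3H6O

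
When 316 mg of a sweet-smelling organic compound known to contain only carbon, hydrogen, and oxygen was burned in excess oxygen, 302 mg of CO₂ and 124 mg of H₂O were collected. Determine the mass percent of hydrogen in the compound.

4.4%

mol C = 0.302 g CO₂ ÷ 44.009 g/mol = 0.006862 mol
mol H = 2 × 0.124 g H₂O ÷ 18.015 g/mol = 0.01377 mol
mass O = 0.316 − (0.08242 + 0.01388) = 0.2197 g → mol O = 0.2197 ÷ 15.999 = 0.01373 mol
mass % H = 0.01388 g ÷ 0.316 g × 100%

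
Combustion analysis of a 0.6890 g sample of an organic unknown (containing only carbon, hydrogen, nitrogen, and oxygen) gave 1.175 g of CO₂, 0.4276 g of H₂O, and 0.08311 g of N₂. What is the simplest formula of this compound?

mol C = 1.175 g CO₂ ÷ 44.009 g/mol = 0.026699 mol
mol H = 2 × 0.4276 g H₂O ÷ 18.015 g/mol = 0.047472 mol
mol N = 2 × 0.08311 g N₂ ÷ 28.014 g/mol = 0.0059335 mol
mass O = 0.6890 − (0.32068 + 0.047851 + 0.083110) = 0.23736 g → mol O = 0.23736 ÷ 15.999 = 0.014836 mol
Divide by the smallest (0.0059335 mol): C 4.500, H 8.001, N 1.000, O 2.500
Multiplying each by 2 gives whole numbers: C 9.00, H 16.00, N 2.00, O 5.00

C9H16N2O5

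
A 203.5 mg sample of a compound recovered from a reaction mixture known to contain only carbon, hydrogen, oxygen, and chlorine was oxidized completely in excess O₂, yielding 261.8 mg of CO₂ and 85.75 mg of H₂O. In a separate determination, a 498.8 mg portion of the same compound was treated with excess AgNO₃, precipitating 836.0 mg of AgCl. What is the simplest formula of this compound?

mol C = 0.2618 g CO₂ ÷ 44.009 g/mol = 0.0059488 mol
mol H = 2 × 0.08575 g H₂O ÷ 18.015 g/mol = 0.0095198 mol
From the AgCl data: mol Cl per gram of compound = (0.8360 ÷ 143.318) ÷ 0.4988 = 0.011694 mol/g, so in the 0.2035 g combustion sample mol Cl = 0.0023798 mol
mass O = 0.2035 − (0.071451 + 0.0095960 + 0.084365) = 0.038089 g → mol O = 0.038089 ÷ 15.999 = 0.0023807 mol
Divide by the smallest (0.0023798 mol): C 2.500, H 4.000, Cl 1.000, O 1.000
Multiplying each by 2 gives whole numbers: C 5.00, H 8.00, Cl 2.00, O 2.00

C5H8Cl2O2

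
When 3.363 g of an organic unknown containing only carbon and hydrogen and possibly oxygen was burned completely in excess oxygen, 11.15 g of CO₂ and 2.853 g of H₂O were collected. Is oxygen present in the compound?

mol C = 11.15 g CO₂ ÷ 44.009 g/mol = 0.25336 mol
mol H = 2 × 2.853 g H₂O ÷ 18.015 g/mol = 0.31674 mol
C and H together account for 3.3623 g — essentially the entire 3.363 g sample — so the compound contains no oxygen.

no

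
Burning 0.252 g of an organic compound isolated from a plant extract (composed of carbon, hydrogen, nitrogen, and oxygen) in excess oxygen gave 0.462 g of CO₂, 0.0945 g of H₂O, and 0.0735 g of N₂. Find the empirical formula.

C4H4N2O

mol C = 0.462 g CO₂ ÷ 44.009 g/mol = 0.01050 mol
mol H = 2 × 0.0945 g H₂O ÷ 18.015 g/mol = 0.01049 mol
mol N = 2 × 0.0735 g N₂ ÷ 28.014 g/mol = 0.005247 mol
mass O = 0.252 − (0.1261 + 0.01058 + 0.07350) = 0.04184 g → mol O = 0.04184 ÷ 15.999 = 0.002615 mol
Divide by the smallest (0.002615 mol): C 4.015, H 4.012, N 2.007, O 1.000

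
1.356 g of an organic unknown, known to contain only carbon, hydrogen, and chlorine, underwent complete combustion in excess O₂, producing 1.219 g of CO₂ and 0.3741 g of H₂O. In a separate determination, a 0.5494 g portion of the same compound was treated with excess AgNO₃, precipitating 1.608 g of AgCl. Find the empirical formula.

C2H3Cl2

mol C = 1.219 g CO₂ ÷ 44.009 g/mol = 0.027699 mol
mol H = 2 × 0.3741 g H₂O ÷ 18.015 g/mol = 0.041532 mol
From the AgCl data: mol Cl per gram of compound = (1.608 ÷ 143.318) ÷ 0.5494 = 0.020422 mol/g, so in the 1.356 g combustion sample mol Cl = 0.027692 mol
Divide by the smallest (0.027692 mol): C 1.000, H 1.500, Cl 1.000
Multiplying each by 2 gives whole numbers: C 2.00, H 3.00, Cl 2.00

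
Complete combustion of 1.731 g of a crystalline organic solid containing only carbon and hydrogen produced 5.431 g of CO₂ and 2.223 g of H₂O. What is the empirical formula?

mol C = 5.431 g CO₂ ÷ 44.009 g/mol = 0.12341 mol
mol H = 2 × 2.223 g H₂O ÷ 18.015 g/mol = 0.24679 mol
Divide by the smallest (0.12341 mol): C 1.000, H 2.000

CH2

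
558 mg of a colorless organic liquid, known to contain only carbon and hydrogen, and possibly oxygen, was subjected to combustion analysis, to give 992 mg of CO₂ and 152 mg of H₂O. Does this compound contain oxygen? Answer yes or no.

yes

mol C = 0.992 g CO₂ ÷ 44.009 g/mol = 0.02254 mol
mol H = 2 × 0.152 g H₂O ÷ 18.015 g/mol = 0.01687 mol
C and H account for only 0.2877 g of the 0.558 g sample; the remaining 0.2703 g must be oxygen.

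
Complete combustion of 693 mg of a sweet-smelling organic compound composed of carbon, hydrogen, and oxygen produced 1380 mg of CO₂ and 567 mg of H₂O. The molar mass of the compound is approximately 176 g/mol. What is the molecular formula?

C8H16O4

mol C = 1.38 g CO₂ ÷ 44.009 g/mol = 0.03136 mol
mol H = 2 × 0.567 g H₂O ÷ 18.015 g/mol = 0.06295 mol
mass O = 0.693 − (0.3766 + 0.06345) = 0.2529 g → mol O = 0.2529 ÷ 15.999 = 0.01581 mol
Divide by the smallest (0.01581 mol): C 1.984, H 3.982, O 1.000
Empirical formula: C2H4O
Empirical-formula mass = 44.05 g/mol; 176 ÷ 44.05 ≈ 4, so the molecular formula is C8H16O4.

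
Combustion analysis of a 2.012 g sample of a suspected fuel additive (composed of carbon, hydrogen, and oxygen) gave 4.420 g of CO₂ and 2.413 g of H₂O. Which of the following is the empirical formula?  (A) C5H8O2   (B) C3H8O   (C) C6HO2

mol C = 4.420 g CO₂ ÷ 44.009 g/mol = 0.10043 mol
mol H = 2 × 2.413 g H₂O ÷ 18.015 g/mol = 0.26789 mol
mass O = 2.012 − (1.2063 + 0.27003) = 0.53566 g → mol O = 0.53566 ÷ 15.999 = 0.033481 mol
Divide by the smallest (0.033481 mol): C 3.000, H 8.001, O 1.000

(B) C3H8O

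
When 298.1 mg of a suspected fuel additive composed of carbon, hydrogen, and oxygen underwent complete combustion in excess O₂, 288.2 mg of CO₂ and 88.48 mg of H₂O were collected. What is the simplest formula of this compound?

mol C = 0.2882 g CO₂ ÷ 44.009 g/mol = 0.0065487 mol
mol H = 2 × 0.08848 g H₂O ÷ 18.015 g/mol = 0.0098229 mol
mass O = 0.2981 − (0.078656 + 0.0099015) = 0.20954 g → mol O = 0.20954 ÷ 15.999 = 0.013097 mol
Divide by the smallest (0.0065487 mol): C 1.000, H 1.500, O 2.000
Multiplying each by 2 gives whole numbers: C 2.00, H 3.00, O 4.00

C2H3O4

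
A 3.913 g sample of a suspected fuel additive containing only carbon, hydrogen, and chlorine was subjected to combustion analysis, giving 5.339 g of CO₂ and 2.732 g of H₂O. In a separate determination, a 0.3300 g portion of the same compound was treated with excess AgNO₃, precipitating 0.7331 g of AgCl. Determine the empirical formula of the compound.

C2H5Cl

mol C = 5.339 g CO₂ ÷ 44.009 g/mol = 0.12132 mol
mol H = 2 × 2.732 g H₂O ÷ 18.015 g/mol = 0.30330 mol
From the AgCl data: mol Cl per gram of compound = (0.7331 ÷ 143.318) ÷ 0.3300 = 0.015501 mol/g, so in the 3.913 g combustion sample mol Cl = 0.060654 mol
Divide by the smallest (0.060654 mol): C 2.000, H 5.001, Cl 1.000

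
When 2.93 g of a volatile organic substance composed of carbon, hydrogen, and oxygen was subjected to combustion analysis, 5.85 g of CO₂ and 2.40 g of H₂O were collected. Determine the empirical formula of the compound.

mol C = 5.85 g CO₂ ÷ 44.009 g/mol = 0.1329 mol
mol H = 2 × 2.40 g H₂O ÷ 18.015 g/mol = 0.2664 mol
mass O = 2.93 − (1.597 + 0.2686) = 1.065 g → mol O = 1.065 ÷ 15.999 = 0.06656 mol
Divide by the smallest (0.06656 mol): C 1.997, H 4.003, O 1.000

C2H4O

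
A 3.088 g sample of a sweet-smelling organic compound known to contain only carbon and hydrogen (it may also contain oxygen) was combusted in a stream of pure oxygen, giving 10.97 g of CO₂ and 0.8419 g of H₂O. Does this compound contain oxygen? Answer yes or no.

no

mol C = 10.97 g CO₂ ÷ 44.009 g/mol = 0.24927 mol
mol H = 2 × 0.8419 g H₂O ÷ 18.015 g/mol = 0.093467 mol
C and H together account for 3.0882 g — essentially the entire 3.088 g sample — so the compound contains no oxygen.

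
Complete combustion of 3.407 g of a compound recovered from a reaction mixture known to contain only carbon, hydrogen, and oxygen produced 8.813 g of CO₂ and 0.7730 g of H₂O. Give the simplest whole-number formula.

mol C = 8.813 g CO₂ ÷ 44.009 g/mol = 0.20025 mol
mol H = 2 × 0.7730 g H₂O ÷ 18.015 g/mol = 0.085817 mol
mass O = 3.407 − (2.4053 + 0.086504) = 0.91524 g → mol O = 0.91524 ÷ 15.999 = 0.057206 mol
Divide by the smallest (0.057206 mol): C 3.501, H 1.500, O 1.000
Multiplying each by 2 gives whole numbers: C 7.00, H 3.00, O 2.00

C7H3O2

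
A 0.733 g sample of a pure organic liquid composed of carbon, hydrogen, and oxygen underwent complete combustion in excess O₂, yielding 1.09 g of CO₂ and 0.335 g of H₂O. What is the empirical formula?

mol C = 1.09 g CO₂ ÷ 44.009 g/mol = 0.02477 mol
mol H = 2 × 0.335 g H₂O ÷ 18.015 g/mol = 0.03719 mol
mass O = 0.733 − (0.2975 + 0.03749) = 0.3980 g → mol O = 0.3980 ÷ 15.999 = 0.02488 mol
Divide by the smallest (0.02477 mol): C 1.000, H 1.502, O 1.004
Multiplying each by 2 gives whole numbers: C 2.00, H 3.00, O 2.01

C2H3O2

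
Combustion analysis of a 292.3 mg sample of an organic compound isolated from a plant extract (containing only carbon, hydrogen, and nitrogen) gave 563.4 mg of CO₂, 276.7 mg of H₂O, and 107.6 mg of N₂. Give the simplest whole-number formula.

C5H12N3

mol C = 0.5634 g CO₂ ÷ 44.009 g/mol = 0.012802 mol
mol H = 2 × 0.2767 g H₂O ÷ 18.015 g/mol = 0.030719 mol
mol N = 2 × 0.1076 g N₂ ÷ 28.014 g/mol = 0.0076819 mol
Divide by the smallest (0.0076819 mol): C 1.667, H 3.999, N 1.000
Multiplying each by 3 gives whole numbers: C 5.00, H 12.00, N 3.00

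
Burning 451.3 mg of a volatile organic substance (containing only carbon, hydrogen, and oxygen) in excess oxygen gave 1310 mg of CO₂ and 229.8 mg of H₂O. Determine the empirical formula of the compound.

mol C = 1.310 g CO₂ ÷ 44.009 g/mol = 0.029767 mol
mol H = 2 × 0.2298 g H₂O ÷ 18.015 g/mol = 0.025512 mol
mass O = 0.4513 − (0.35753 + 0.025716) = 0.068057 g → mol O = 0.068057 ÷ 15.999 = 0.0042538 mol
Divide by the smallest (0.0042538 mol): C 6.998, H 5.997, O 1.000

C7H6O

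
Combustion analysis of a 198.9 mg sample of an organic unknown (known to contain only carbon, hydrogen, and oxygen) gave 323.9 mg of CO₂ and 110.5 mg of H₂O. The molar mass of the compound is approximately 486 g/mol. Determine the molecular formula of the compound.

mol C = 0.3239 g CO₂ ÷ 44.009 g/mol = 0.0073599 mol
mol H = 2 × 0.1105 g H₂O ÷ 18.015 g/mol = 0.012268 mol
mass O = 0.1989 − (0.088399 + 0.012366) = 0.098135 g → mol O = 0.098135 ÷ 15.999 = 0.0061338 mol
Divide by the smallest (0.0061338 mol): C 1.200, H 2.000, O 1.000
Multiplying each by 5 gives whole numbers: C 6.00, H 10.00, O 5.00
Empirical formula: C6H10O5
Empirical-formula mass = 162.14 g/mol; 486 ÷ 162.14 ≈ 3, so the molecular formula is C18H30O15.

C18H30O15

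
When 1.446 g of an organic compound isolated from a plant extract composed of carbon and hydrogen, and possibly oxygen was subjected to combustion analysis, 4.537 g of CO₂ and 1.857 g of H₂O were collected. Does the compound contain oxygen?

no

mol C = 4.537 g CO₂ ÷ 44.009 g/mol = 0.10309 mol
mol H = 2 × 1.857 g H₂O ÷ 18.015 g/mol = 0.20616 mol
C and H together account for 1.4461 g — essentially the entire 1.446 g sample — so the compound contains no oxygen.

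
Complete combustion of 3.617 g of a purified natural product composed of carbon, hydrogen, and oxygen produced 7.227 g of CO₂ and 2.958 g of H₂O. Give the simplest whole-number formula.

mol C = 7.227 g CO₂ ÷ 44.009 g/mol = 0.16422 mol
mol H = 2 × 2.958 g H₂O ÷ 18.015 g/mol = 0.32839 mol
mass O = 3.617 − (1.9724 + 0.33102) = 1.3136 g → mol O = 1.3136 ÷ 15.999 = 0.082104 mol
Divide by the smallest (0.082104 mol): C 2.000, H 4.000, O 1.000

C2H4O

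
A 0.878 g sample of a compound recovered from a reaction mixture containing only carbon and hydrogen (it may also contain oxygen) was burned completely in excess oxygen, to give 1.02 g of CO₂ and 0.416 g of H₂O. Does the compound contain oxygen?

mol C = 1.02 g CO₂ ÷ 44.009 g/mol = 0.02318 mol
mol H = 2 × 0.416 g H₂O ÷ 18.015 g/mol = 0.04618 mol
C and H account for only 0.3249 g of the 0.878 g sample; the remaining 0.5531 g must be oxygen.

yes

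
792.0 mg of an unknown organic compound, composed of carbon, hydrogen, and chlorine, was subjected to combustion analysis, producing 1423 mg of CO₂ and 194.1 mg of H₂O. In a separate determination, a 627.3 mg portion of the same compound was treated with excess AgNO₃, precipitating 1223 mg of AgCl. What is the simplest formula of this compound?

mol C = 1.423 g CO₂ ÷ 44.009 g/mol = 0.032334 mol
mol H = 2 × 0.1941 g H₂O ÷ 18.015 g/mol = 0.021549 mol
From the AgCl data: mol Cl per gram of compound = (1.223 ÷ 143.318) ÷ 0.6273 = 0.013603 mol/g, so in the 0.7920 g combustion sample mol Cl = 0.010774 mol
Divide by the smallest (0.010774 mol): C 3.001, H 2.000, Cl 1.000

C3H2Cl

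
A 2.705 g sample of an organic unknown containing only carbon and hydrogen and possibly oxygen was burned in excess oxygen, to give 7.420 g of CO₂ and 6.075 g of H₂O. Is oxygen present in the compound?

mol C = 7.420 g CO₂ ÷ 44.009 g/mol = 0.16860 mol
mol H = 2 × 6.075 g H₂O ÷ 18.015 g/mol = 0.67444 mol
C and H together account for 2.7049 g — essentially the entire 2.705 g sample — so the compound contains no oxygen.

no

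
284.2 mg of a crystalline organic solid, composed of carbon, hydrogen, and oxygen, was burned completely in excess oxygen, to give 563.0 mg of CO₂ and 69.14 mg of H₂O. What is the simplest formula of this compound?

C5H3O3

mol C = 0.5630 g CO₂ ÷ 44.009 g/mol = 0.012793 mol
mol H = 2 × 0.06914 g H₂O ÷ 18.015 g/mol = 0.0076758 mol
mass O = 0.2842 − (0.15365 + 0.0077372) = 0.12281 g → mol O = 0.12281 ÷ 15.999 = 0.0076760 mol
Divide by the smallest (0.0076758 mol): C 1.667, H 1.000, O 1.000
Multiplying each by 3 gives whole numbers: C 5.00, H 3.00, O 3.00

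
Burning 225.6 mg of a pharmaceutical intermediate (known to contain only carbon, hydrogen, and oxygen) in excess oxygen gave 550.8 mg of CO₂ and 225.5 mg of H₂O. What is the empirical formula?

C4H8O

mol C = 0.5508 g CO₂ ÷ 44.009 g/mol = 0.012516 mol
mol H = 2 × 0.2255 g H₂O ÷ 18.015 g/mol = 0.025035 mol
mass O = 0.2256 − (0.15033 + 0.025235) = 0.050040 g → mol O = 0.050040 ÷ 15.999 = 0.0031277 mol
Divide by the smallest (0.0031277 mol): C 4.002, H 8.004, O 1.000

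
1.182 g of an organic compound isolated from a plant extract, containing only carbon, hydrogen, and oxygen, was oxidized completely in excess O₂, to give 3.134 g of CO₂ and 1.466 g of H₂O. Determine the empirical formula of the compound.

mol C = 3.134 g CO₂ ÷ 44.009 g/mol = 0.071213 mol
mol H = 2 × 1.466 g H₂O ÷ 18.015 g/mol = 0.16275 mol
mass O = 1.182 − (0.85534 + 0.16406) = 0.16261 g → mol O = 0.16261 ÷ 15.999 = 0.010164 mol
Divide by the smallest (0.010164 mol): C 7.007, H 16.013, O 1.000

C7H16O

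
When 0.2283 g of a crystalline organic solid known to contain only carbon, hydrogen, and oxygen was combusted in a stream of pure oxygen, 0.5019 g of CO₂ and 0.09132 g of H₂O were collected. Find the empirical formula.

C9H8O4

mol C = 0.5019 g CO₂ ÷ 44.009 g/mol = 0.011404 mol
mol H = 2 × 0.09132 g H₂O ÷ 18.015 g/mol = 0.010138 mol
mass O = 0.2283 − (0.13698 + 0.010219) = 0.081101 g → mol O = 0.081101 ÷ 15.999 = 0.0050692 mol
Divide by the smallest (0.0050692 mol): C 2.250, H 2.000, O 1.000
Multiplying each by 4 gives whole numbers: C 9.00, H 8.00, O 4.00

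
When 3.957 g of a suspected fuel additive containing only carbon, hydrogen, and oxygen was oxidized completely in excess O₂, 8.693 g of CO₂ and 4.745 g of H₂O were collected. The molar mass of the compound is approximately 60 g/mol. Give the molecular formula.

mol C = 8.693 g CO₂ ÷ 44.009 g/mol = 0.19753 mol
mol H = 2 × 4.745 g H₂O ÷ 18.015 g/mol = 0.52678 mol
mass O = 3.957 − (2.3725 + 0.53100) = 1.0535 g → mol O = 1.0535 ÷ 15.999 = 0.065848 mol
Divide by the smallest (0.065848 mol): C 3.000, H 8.000, O 1.000
Empirical formula: C3H8O
Empirical-formula mass = 60.10 g/mol; 60 ÷ 60.10 ≈ 1, so the molecular formula is C3H8O.

C3H8O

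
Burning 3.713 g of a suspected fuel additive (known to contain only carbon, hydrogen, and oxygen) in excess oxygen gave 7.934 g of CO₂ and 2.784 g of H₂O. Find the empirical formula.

C7H12O3

mol C = 7.934 g CO₂ ÷ 44.009 g/mol = 0.18028 mol
mol H = 2 × 2.784 g H₂O ÷ 18.015 g/mol = 0.30908 mol
mass O = 3.713 − (2.1654 + 0.31155) = 1.2361 g → mol O = 1.2361 ÷ 15.999 = 0.077261 mol
Divide by the smallest (0.077261 mol): C 2.333, H 4.000, O 1.000
Multiplying each by 3 gives whole numbers: C 7.00, H 12.00, O 3.00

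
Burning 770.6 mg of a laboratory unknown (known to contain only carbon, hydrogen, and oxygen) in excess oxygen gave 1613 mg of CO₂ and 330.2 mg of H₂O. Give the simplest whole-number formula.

mol C = 1.613 g CO₂ ÷ 44.009 g/mol = 0.036652 mol
mol H = 2 × 0.3302 g H₂O ÷ 18.015 g/mol = 0.036658 mol
mass O = 0.7706 − (0.44022 + 0.036952) = 0.29343 g → mol O = 0.29343 ÷ 15.999 = 0.018340 mol
Divide by the smallest (0.018340 mol): C 1.998, H 1.999, O 1.000

C2H2O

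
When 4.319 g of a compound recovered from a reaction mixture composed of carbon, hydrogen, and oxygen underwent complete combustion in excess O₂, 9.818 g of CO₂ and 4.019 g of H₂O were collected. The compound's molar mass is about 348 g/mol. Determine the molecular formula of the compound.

C18H36O6

mol C = 9.818 g CO₂ ÷ 44.009 g/mol = 0.22309 mol
mol H = 2 × 4.019 g H₂O ÷ 18.015 g/mol = 0.44618 mol
mass O = 4.319 − (2.6795 + 0.44975) = 1.1897 g → mol O = 1.1897 ÷ 15.999 = 0.074361 mol
Divide by the smallest (0.074361 mol): C 3.000, H 6.000, O 1.000
Empirical formula: C3H6O
Empirical-formula mass = 58.08 g/mol; 348 ÷ 58.08 ≈ 6, so the molecular formula is C18H36O6.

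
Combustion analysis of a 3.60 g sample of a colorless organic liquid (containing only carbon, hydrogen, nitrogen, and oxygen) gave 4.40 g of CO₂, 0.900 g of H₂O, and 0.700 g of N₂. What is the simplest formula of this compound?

mol C = 4.40 g CO₂ ÷ 44.009 g/mol = 0.09998 mol
mol H = 2 × 0.900 g H₂O ÷ 18.015 g/mol = 0.09992 mol
mol N = 2 × 0.700 g N₂ ÷ 28.014 g/mol = 0.04998 mol
mass O = 3.60 − (1.201 + 0.1007 + 0.7000) = 1.598 g → mol O = 1.598 ÷ 15.999 = 0.09991 mol
Divide by the smallest (0.04998 mol): C 2.001, H 1.999, N 1.000, O 1.999

C2H2NO2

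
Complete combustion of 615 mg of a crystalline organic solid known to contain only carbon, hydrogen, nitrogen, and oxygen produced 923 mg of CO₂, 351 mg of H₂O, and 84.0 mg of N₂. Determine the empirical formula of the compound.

mol C = 0.923 g CO₂ ÷ 44.009 g/mol = 0.02097 mol
mol H = 2 × 0.351 g H₂O ÷ 18.015 g/mol = 0.03897 mol
mol N = 2 × 0.0840 g N₂ ÷ 28.014 g/mol = 0.005997 mol
mass O = 0.615 − (0.2519 + 0.03928 + 0.08400) = 0.2398 g → mol O = 0.2398 ÷ 15.999 = 0.01499 mol
Divide by the smallest (0.005997 mol): C 3.497, H 6.498, N 1.000, O 2.499
Multiplying each by 2 gives whole numbers: C 6.99, H 13.00, N 2.00, O 5.00

C7H13N2O5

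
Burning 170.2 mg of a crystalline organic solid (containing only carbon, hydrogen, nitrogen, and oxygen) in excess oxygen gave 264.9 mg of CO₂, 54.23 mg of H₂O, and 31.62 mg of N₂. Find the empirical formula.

mol C = 0.2649 g CO₂ ÷ 44.009 g/mol = 0.0060192 mol
mol H = 2 × 0.05423 g H₂O ÷ 18.015 g/mol = 0.0060205 mol
mol N = 2 × 0.03162 g N₂ ÷ 28.014 g/mol = 0.0022574 mol
mass O = 0.1702 − (0.072297 + 0.0060687 + 0.031620) = 0.060214 g → mol O = 0.060214 ÷ 15.999 = 0.0037636 mol
Divide by the smallest (0.0022574 mol): C 2.666, H 2.667, N 1.000, O 1.667
Multiplying each by 3 gives whole numbers: C 8.00, H 8.00, N 3.00, O 5.00

C8H8N3O5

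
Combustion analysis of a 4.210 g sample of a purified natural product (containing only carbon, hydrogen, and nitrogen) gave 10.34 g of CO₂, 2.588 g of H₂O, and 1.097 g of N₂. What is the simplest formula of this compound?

C9H11N3

mol C = 10.34 g CO₂ ÷ 44.009 g/mol = 0.23495 mol
mol H = 2 × 2.588 g H₂O ÷ 18.015 g/mol = 0.28732 mol
mol N = 2 × 1.097 g N₂ ÷ 28.014 g/mol = 0.078318 mol
Divide by the smallest (0.078318 mol): C 3.000, H 3.669, N 1.000
Multiplying each by 3 gives whole numbers: C 9.00, H 11.01, N 3.00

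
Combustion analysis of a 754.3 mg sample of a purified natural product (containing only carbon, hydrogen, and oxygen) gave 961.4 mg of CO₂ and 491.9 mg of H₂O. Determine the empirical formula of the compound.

C4H10O5

mol C = 0.9614 g CO₂ ÷ 44.009 g/mol = 0.021846 mol
mol H = 2 × 0.4919 g H₂O ÷ 18.015 g/mol = 0.054610 mol
mass O = 0.7543 − (0.26239 + 0.055047) = 0.43687 g → mol O = 0.43687 ÷ 15.999 = 0.027306 mol
Divide by the smallest (0.021846 mol): C 1.000, H 2.500, O 1.250
Multiplying each by 4 gives whole numbers: C 4.00, H 10.00, O 5.00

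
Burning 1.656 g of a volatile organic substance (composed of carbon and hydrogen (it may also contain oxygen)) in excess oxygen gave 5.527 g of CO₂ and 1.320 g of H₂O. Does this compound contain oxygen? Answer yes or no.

no

mol C = 5.527 g CO₂ ÷ 44.009 g/mol = 0.12559 mol
mol H = 2 × 1.320 g H₂O ÷ 18.015 g/mol = 0.14654 mol
C and H together account for 1.6562 g — essentially the entire 1.656 g sample — so the compound contains no oxygen.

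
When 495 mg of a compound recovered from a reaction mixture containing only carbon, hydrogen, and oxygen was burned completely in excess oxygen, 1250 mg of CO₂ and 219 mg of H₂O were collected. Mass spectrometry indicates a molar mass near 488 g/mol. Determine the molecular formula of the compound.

mol C = 1.25 g CO₂ ÷ 44.009 g/mol = 0.02840 mol
mol H = 2 × 0.219 g H₂O ÷ 18.015 g/mol = 0.02431 mol
mass O = 0.495 − (0.3412 + 0.02451) = 0.1293 g → mol O = 0.1293 ÷ 15.999 = 0.008084 mol
Divide by the smallest (0.008084 mol): C 3.513, H 3.007, O 1.000
Multiplying each by 2 gives whole numbers: C 7.03, H 6.01, O 2.00
Empirical formula: C7H6O2
Empirical-formula mass = 122.12 g/mol; 488 ÷ 122.12 ≈ 4, so the molecular formula is C28H24O8.

C28H24O8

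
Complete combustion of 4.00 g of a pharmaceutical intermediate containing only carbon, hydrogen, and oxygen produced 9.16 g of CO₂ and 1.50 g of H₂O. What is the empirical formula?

C5H4O2

mol C = 9.16 g CO₂ ÷ 44.009 g/mol = 0.2081 mol
mol H = 2 × 1.50 g H₂O ÷ 18.015 g/mol = 0.1665 mol
mass O = 4.00 − (2.500 + 0.1679) = 1.332 g → mol O = 1.332 ÷ 15.999 = 0.08327 mol
Divide by the smallest (0.08327 mol): C 2.500, H 2.000, O 1.000
Multiplying each by 2 gives whole numbers: C 5.00, H 4.00, O 2.00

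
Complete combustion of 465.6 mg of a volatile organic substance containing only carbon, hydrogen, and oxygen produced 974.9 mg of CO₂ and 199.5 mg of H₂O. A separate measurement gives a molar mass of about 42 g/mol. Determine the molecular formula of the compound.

C2H2O

mol C = 0.9749 g CO₂ ÷ 44.009 g/mol = 0.022152 mol
mol H = 2 × 0.1995 g H₂O ÷ 18.015 g/mol = 0.022148 mol
mass O = 0.4656 − (0.26607 + 0.022325) = 0.17720 g → mol O = 0.17720 ÷ 15.999 = 0.011076 mol
Divide by the smallest (0.011076 mol): C 2.000, H 2.000, O 1.000
Empirical formula: C2H2O
Empirical-formula mass = 42.04 g/mol; 42 ÷ 42.04 ≈ 1, so the molecular formula is C2H2O.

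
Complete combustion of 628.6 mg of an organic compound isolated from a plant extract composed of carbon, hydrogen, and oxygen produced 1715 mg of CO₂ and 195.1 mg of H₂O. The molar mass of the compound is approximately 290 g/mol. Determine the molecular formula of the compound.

C18H10O4

mol C = 1.715 g CO₂ ÷ 44.009 g/mol = 0.038969 mol
mol H = 2 × 0.1951 g H₂O ÷ 18.015 g/mol = 0.021660 mol
mass O = 0.6286 − (0.46806 + 0.021833) = 0.13871 g → mol O = 0.13871 ÷ 15.999 = 0.0086697 mol
Divide by the smallest (0.0086697 mol): C 4.495, H 2.498, O 1.000
Multiplying each by 2 gives whole numbers: C 8.99, H 5.00, O 2.00
Empirical formula: C9H5O2
Empirical-formula mass = 145.14 g/mol; 290 ÷ 145.14 ≈ 2, so the molecular formula is C18H10O4.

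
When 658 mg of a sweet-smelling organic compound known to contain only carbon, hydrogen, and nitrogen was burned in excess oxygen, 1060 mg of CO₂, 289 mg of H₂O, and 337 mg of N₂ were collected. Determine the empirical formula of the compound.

mol C = 1.06 g CO₂ ÷ 44.009 g/mol = 0.02409 mol
mol H = 2 × 0.289 g H₂O ÷ 18.015 g/mol = 0.03208 mol
mol N = 2 × 0.337 g N₂ ÷ 28.014 g/mol = 0.02406 mol
Divide by the smallest (0.02406 mol): C 1.001, H 1.334, N 1.000
Multiplying each by 3 gives whole numbers: C 3.00, H 4.00, N 3.00

C3H4N3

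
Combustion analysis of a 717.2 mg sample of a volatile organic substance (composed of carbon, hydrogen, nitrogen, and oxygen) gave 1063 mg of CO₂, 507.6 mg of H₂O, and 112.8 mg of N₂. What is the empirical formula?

mol C = 1.063 g CO₂ ÷ 44.009 g/mol = 0.024154 mol
mol H = 2 × 0.5076 g H₂O ÷ 18.015 g/mol = 0.056353 mol
mol N = 2 × 0.1128 g N₂ ÷ 28.014 g/mol = 0.0080531 mol
mass O = 0.7172 − (0.29012 + 0.056804 + 0.11280) = 0.25748 g → mol O = 0.25748 ÷ 15.999 = 0.016094 mol
Divide by the smallest (0.0080531 mol): C 2.999, H 6.998, N 1.000, O 1.998

C3H7NO2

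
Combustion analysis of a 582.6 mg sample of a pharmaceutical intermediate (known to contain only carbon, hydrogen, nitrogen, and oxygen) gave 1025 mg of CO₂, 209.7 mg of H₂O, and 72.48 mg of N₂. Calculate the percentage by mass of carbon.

48.02%

mol C = 1.025 g CO₂ ÷ 44.009 g/mol = 0.023291 mol
mol H = 2 × 0.2097 g H₂O ÷ 18.015 g/mol = 0.023281 mol
mol N = 2 × 0.07248 g N₂ ÷ 28.014 g/mol = 0.0051746 mol
mass O = 0.5826 − (0.27974 + 0.023467 + 0.072480) = 0.20691 g → mol O = 0.20691 ÷ 15.999 = 0.012933 mol
mass % C = 0.27974 g ÷ 0.5826 g × 100%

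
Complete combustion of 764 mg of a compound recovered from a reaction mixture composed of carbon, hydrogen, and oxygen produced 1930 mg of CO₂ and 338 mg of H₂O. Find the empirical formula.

mol C = 1.93 g CO₂ ÷ 44.009 g/mol = 0.04385 mol
mol H = 2 × 0.338 g H₂O ÷ 18.015 g/mol = 0.03752 mol
mass O = 0.764 − (0.5267 + 0.03782) = 0.1994 g → mol O = 0.1994 ÷ 15.999 = 0.01247 mol
Divide by the smallest (0.01247 mol): C 3.518, H 3.010, O 1.000
Multiplying each by 2 gives whole numbers: C 7.04, H 6.02, O 2.00

C7H6O2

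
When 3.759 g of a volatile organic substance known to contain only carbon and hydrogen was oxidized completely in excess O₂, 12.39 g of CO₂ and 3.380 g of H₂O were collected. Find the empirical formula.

mol C = 12.39 g CO₂ ÷ 44.009 g/mol = 0.28153 mol
mol H = 2 × 3.380 g H₂O ÷ 18.015 g/mol = 0.37524 mol
Divide by the smallest (0.28153 mol): C 1.000, H 1.333
Multiplying each by 3 gives whole numbers: C 3.00, H 4.00

C3H4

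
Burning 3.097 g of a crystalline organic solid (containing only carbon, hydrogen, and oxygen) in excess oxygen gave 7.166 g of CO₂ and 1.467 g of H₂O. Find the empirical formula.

mol C = 7.166 g CO₂ ÷ 44.009 g/mol = 0.16283 mol
mol H = 2 × 1.467 g H₂O ÷ 18.015 g/mol = 0.16286 mol
mass O = 3.097 − (1.9558 + 0.16417) = 0.97708 g → mol O = 0.97708 ÷ 15.999 = 0.061071 mol
Divide by the smallest (0.061071 mol): C 2.666, H 2.667, O 1.000
Multiplying each by 3 gives whole numbers: C 8.00, H 8.00, O 3.00

C8H8O3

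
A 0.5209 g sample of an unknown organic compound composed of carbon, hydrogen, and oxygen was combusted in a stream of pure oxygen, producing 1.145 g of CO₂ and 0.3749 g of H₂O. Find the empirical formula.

C5H8O2

mol C = 1.145 g CO₂ ÷ 44.009 g/mol = 0.026017 mol
mol H = 2 × 0.3749 g H₂O ÷ 18.015 g/mol = 0.041621 mol
mass O = 0.5209 − (0.31250 + 0.041954) = 0.16645 g → mol O = 0.16645 ÷ 15.999 = 0.010404 mol
Divide by the smallest (0.010404 mol): C 2.501, H 4.001, O 1.000
Multiplying each by 2 gives whole numbers: C 5.00, H 8.00, O 2.00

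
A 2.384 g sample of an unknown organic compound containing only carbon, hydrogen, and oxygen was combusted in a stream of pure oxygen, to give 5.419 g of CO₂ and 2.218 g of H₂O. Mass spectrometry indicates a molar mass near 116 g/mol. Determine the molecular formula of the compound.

mol C = 5.419 g CO₂ ÷ 44.009 g/mol = 0.12313 mol
mol H = 2 × 2.218 g H₂O ÷ 18.015 g/mol = 0.24624 mol
mass O = 2.384 − (1.4790 + 0.24821) = 0.65683 g → mol O = 0.65683 ÷ 15.999 = 0.041054 mol
Divide by the smallest (0.041054 mol): C 2.999, H 5.998, O 1.000
Empirical formula: C3H6O
Empirical-formula mass = 58.08 g/mol; 116 ÷ 58.08 ≈ 2, so the molecular formula is C6H12O2.

C6H12O2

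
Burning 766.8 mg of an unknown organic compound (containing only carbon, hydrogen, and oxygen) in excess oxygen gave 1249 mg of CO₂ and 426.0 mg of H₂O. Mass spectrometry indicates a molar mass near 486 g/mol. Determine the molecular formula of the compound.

mol C = 1.249 g CO₂ ÷ 44.009 g/mol = 0.028381 mol
mol H = 2 × 0.4260 g H₂O ÷ 18.015 g/mol = 0.047294 mol
mass O = 0.7668 − (0.34088 + 0.047672) = 0.37825 g → mol O = 0.37825 ÷ 15.999 = 0.023642 mol
Divide by the smallest (0.023642 mol): C 1.200, H 2.000, O 1.000
Multiplying each by 5 gives whole numbers: C 6.00, H 10.00, O 5.00
Empirical formula: C6H10O5
Empirical-formula mass = 162.14 g/mol; 486 ÷ 162.14 ≈ 3, so the molecular formula is C18H30O15.

C18H30O15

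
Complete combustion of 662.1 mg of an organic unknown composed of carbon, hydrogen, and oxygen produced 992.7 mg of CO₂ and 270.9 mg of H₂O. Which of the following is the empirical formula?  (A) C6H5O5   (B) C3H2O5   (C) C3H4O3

(C) C3H4O3

mol C = 0.9927 g CO₂ ÷ 44.009 g/mol = 0.022557 mol
mol H = 2 × 0.2709 g H₂O ÷ 18.015 g/mol = 0.030075 mol
mass O = 0.6621 − (0.27093 + 0.030316) = 0.36086 g → mol O = 0.36086 ÷ 15.999 = 0.022555 mol
Divide by the smallest (0.022555 mol): C 1.000, H 1.333, O 1.000
Multiplying each by 3 gives whole numbers: C 3.00, H 4.00, O 3.00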